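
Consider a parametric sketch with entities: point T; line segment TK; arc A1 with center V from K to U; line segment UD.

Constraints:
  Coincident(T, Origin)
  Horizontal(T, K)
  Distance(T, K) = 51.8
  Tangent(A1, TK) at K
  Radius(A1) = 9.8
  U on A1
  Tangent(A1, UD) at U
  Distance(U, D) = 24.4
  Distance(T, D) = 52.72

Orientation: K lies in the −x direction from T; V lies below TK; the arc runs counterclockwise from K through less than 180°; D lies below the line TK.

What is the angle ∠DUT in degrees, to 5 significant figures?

59.149°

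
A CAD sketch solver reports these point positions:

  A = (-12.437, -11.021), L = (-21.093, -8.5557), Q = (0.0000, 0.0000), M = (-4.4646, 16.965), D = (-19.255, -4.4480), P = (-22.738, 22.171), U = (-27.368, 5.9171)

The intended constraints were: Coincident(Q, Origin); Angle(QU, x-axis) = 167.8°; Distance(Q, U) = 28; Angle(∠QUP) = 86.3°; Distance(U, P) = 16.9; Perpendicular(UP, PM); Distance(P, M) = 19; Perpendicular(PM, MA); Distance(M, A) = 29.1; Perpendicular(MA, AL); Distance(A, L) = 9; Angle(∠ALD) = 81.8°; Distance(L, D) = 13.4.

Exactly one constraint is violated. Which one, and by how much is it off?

Distance(L, D) = 13.4 — off by 8.90.

Q = (0.00, 0.00) ✓; QU at 167.8° ✓; |QU| = 28.00 ✓; ∠QUP = 86.30° ✓; |UP| = 16.90 ✓; ∠(UP, PM) = 90.00° ✓; |PM| = 19.00 ✓; ∠(PM, MA) = 90.00° ✓; |MA| = 29.10 ✓; ∠(MA, AL) = 90.00° ✓; |AL| = 9.000 ✓; ∠ALD = 81.79° ✓; |LD| = 4.500 ✗.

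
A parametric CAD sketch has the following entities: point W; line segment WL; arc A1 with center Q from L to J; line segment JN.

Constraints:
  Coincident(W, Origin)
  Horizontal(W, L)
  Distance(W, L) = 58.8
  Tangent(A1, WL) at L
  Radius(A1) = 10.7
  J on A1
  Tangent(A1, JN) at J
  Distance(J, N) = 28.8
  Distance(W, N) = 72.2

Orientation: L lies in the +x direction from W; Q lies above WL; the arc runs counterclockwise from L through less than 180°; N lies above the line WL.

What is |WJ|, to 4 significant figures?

70.34

W is at the origin; W and L share the same y with |WL| = 58.8 and L on the +x side, so L = (58.80, 0.000). A1 meets WL tangentially, so QL is at right angles to WL, so Q = L + (0, 10.7) = (58.80, 10.70). Since QJ ⟂ JN (tangency), |QN| = √(10.7² + 28.8²) = 30.72 regardless of where J sits on A1. So N lies on both circle(W, 72.2) and circle(Q, 30.72); the above-WL intersection is N = (59.14, 41.42). J is the foot of the tangent from N: J = (68.87, 14.32).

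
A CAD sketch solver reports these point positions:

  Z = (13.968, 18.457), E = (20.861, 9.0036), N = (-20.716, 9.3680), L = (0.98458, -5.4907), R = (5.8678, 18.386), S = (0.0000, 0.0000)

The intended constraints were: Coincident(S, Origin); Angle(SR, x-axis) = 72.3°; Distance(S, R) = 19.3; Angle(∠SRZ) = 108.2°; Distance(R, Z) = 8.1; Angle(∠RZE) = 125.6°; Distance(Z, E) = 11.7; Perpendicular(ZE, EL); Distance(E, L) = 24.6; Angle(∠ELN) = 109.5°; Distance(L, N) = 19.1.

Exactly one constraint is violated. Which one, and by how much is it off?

Distance(L, N) = 19.1 — off by 7.20.

S = (0.00, 0.00) ✓; SR at 72.30° ✓; |SR| = 19.30 ✓; ∠SRZ = 108.2° ✓; |RZ| = 8.101 ✓; ∠RZE = 125.6° ✓; |ZE| = 11.70 ✓; ∠(ZE, EL) = 90.00° ✓; |EL| = 24.60 ✓; ∠ELN = 109.5° ✓; |LN| = 26.30 ✗.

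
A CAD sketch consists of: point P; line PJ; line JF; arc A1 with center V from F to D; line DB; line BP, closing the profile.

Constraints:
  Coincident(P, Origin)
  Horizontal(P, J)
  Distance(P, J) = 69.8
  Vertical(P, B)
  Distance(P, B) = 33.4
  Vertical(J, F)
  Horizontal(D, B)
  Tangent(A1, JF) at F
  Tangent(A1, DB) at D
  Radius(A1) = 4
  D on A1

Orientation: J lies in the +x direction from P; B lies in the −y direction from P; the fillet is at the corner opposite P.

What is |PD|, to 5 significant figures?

73.792

The virtual corner opposite P is at (69.800, -33.400). Tangency of A1 to JF means the radius VF is perpendicular to JF and since A1 is tangent to DB there, VD ⟂ DB, with radius 4.0, so the center V sits 4.0 in from both sides at V = (65.800, -29.400). That places the tangent points at F = (69.800, -29.400) on JF and D = (65.800, -33.400) on DB. Then |PD| = |D − P| = 73.792.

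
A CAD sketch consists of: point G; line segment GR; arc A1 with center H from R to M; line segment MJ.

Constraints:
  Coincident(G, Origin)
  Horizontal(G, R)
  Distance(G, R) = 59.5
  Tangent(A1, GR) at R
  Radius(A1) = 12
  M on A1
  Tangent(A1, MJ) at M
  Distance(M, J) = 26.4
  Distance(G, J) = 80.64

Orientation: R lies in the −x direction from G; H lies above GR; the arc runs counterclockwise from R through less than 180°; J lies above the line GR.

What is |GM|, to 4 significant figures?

55.41

Checks: |HM| = 12.00 ✓; ∠(HM, MJ) = 90.00° ✓; |MJ| = 26.40 ✓; |GJ| = 80.64 ✓.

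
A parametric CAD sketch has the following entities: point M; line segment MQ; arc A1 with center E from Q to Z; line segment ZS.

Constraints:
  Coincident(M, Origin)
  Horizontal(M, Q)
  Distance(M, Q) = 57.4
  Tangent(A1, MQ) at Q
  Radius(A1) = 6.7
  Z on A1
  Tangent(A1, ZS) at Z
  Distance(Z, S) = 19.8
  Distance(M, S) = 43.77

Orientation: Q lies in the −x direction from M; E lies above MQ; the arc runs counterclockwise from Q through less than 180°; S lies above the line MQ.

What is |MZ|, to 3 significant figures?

52.2

M is at the origin; M and Q share the same y with |MQ| = 57.4 and Q on the −x side, so Q = (-57.4, 0.00). A1 meets MQ tangentially, so EQ is at right angles to MQ, so E = Q + (0, 6.7) = (-57.4, 6.70). Since EZ ⟂ ZS (tangency), |ES| = √(6.7² + 19.8²) = 20.9 regardless of where Z sits on A1. So S lies on both circle(M, 43.77) and circle(E, 20.9); the above-MQ intersection is S = (-39.9, 18.1). Z is the foot of the tangent from S: Z = (-52.1, 2.54).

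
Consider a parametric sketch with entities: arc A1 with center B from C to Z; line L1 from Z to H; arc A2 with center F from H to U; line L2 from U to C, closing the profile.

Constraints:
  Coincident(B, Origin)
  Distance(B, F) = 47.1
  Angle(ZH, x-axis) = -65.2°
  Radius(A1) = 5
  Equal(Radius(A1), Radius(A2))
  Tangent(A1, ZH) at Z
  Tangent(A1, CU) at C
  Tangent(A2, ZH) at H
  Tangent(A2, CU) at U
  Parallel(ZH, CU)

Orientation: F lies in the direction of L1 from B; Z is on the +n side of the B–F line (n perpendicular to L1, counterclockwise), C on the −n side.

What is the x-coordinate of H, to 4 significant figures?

24.30

Tangency of A1 to both parallel lines with radius 5.0 puts Z and C at B ± 5.0·n: Z = (4.539, 2.097), C = (-4.539, -2.097). Equal radii place H and U the same way about F: H = F + 5.0·n = (24.30, -40.66), U = F − 5.0·n = (15.22, -44.85). So H.x = 24.30.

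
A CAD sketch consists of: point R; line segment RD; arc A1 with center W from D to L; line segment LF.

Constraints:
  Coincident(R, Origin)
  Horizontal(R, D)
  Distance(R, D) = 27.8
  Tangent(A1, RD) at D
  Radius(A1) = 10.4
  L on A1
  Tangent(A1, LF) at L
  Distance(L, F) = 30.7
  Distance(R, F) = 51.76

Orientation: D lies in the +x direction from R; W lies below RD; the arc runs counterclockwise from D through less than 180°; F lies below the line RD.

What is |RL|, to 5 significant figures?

22.963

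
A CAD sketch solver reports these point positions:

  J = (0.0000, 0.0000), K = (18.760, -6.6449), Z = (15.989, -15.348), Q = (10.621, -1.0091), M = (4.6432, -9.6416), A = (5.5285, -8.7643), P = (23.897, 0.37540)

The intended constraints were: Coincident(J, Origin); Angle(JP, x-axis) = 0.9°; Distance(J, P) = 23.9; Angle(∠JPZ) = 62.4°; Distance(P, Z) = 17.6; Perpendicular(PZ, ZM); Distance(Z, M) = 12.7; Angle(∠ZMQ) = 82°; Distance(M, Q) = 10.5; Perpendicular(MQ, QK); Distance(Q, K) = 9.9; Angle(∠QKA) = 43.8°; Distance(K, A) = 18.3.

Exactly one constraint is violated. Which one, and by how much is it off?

Distance(K, A) = 18.3 — off by 4.90.

J = (0.00, 0.00) ✓; JP at 0.9000° ✓; |JP| = 23.90 ✓; ∠JPZ = 62.40° ✓; |PZ| = 17.60 ✓; ∠(PZ, ZM) = 90.00° ✓; |ZM| = 12.70 ✓; ∠ZMQ = 82.00° ✓; |MQ| = 10.50 ✓; ∠(MQ, QK) = 90.00° ✓; |QK| = 9.900 ✓; ∠QKA = 43.80° ✓; |KA| = 13.40 ✗.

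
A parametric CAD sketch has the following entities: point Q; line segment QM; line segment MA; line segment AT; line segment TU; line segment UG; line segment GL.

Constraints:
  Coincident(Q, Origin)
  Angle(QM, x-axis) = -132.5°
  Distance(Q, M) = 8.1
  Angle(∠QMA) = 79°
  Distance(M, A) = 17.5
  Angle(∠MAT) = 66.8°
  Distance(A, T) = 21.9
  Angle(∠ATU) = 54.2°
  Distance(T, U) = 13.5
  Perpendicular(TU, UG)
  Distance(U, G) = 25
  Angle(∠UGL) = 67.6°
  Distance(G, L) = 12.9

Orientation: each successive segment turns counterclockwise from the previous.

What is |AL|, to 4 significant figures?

11.47

Q is at the origin; QM runs at -132.5° with length 8.1, so M = (-5.472, -5.972). ∠QMA = 79.0° gives MA at -31.50° from the x-axis; with |MA| = 17.5, A = (9.449, -15.12). ∠MAT = 66.8° gives AT at 81.70° from the x-axis; with |AT| = 21.9, T = (12.61, 6.555). ∠ATU = 54.2° gives TU at -152.5° from the x-axis; with |TU| = 13.5, U = (0.6357, 0.3213). The perpendicularity gives UG at right angles to TU, so UG runs at -62.50°; with |UG| = 25.0, G = (12.18, -21.85). ∠UGL = 67.6° gives GL at 49.90° from the x-axis; with |GL| = 12.9, L = (20.49, -11.99). Then |AL| = |L − A| = 11.47.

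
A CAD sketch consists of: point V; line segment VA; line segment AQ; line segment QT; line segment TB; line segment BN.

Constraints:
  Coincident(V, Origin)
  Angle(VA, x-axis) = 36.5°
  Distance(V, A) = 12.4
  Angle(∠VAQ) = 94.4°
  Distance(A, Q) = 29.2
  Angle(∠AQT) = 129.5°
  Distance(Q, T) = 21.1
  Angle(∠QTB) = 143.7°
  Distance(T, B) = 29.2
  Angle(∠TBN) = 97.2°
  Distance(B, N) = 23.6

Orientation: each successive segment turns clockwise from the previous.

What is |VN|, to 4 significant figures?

43.33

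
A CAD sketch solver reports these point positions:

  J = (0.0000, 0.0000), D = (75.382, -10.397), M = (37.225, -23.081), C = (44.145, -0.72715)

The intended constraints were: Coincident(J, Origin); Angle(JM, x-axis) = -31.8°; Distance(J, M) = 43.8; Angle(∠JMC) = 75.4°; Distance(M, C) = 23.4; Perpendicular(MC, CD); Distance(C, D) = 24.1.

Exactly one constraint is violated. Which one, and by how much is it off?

Distance(C, D) = 24.1 — off by 8.60.

J = (0.00, 0.00) ✓; JM at -31.80° ✓; |JM| = 43.80 ✓; ∠JMC = 75.40° ✓; |MC| = 23.40 ✓; ∠(MC, CD) = 90.00° ✓; |CD| = 32.70 ✗.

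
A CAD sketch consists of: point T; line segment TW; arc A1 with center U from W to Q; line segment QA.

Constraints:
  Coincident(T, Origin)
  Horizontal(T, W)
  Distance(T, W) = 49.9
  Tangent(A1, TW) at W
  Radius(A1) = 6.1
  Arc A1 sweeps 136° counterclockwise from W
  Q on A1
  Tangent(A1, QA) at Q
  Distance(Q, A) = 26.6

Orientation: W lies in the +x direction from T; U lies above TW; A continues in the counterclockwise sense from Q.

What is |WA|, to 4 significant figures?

32.57

T is at the origin; T and W share the same y with |TW| = 49.9 and W on the +x side, so W = (49.90, 0.000). Since A1 is tangent to TW there, UW ⟂ TW, so U = W + (0, 6.1) = (49.90, 6.100). On A1, W sits at bearing -90° from U; a 136° counterclockwise sweep puts Q at bearing 46°, so Q = U + 6.1·(cos 46°, sin 46°) = (54.14, 10.49). Tangency of A1 to QA means the radius UQ is perpendicular to QA, so QA runs along (−sin 46°, cos 46°); with |QA| = 26.6, A = (35.00, 28.97). Then |WA| = |A − W| = 32.57.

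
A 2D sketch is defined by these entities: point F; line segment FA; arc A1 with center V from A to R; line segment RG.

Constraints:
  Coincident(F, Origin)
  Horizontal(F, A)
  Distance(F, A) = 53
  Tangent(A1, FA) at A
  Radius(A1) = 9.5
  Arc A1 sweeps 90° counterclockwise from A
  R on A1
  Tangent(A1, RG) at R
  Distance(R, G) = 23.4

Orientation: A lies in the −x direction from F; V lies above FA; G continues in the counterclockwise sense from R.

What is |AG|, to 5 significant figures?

34.244

On A1, A sits at bearing -90° from V; a 90° counterclockwise sweep puts R at bearing 0°, so R = V + 9.5·(cos 0°, sin 0°) = (-43.500, 9.5000). Tangency of A1 to RG means the radius VR is perpendicular to RG, so RG runs along (−sin 0°, cos 0°); with |RG| = 23.4, G = (-43.500, 32.900). Then |AG| = |G − A| = 34.244.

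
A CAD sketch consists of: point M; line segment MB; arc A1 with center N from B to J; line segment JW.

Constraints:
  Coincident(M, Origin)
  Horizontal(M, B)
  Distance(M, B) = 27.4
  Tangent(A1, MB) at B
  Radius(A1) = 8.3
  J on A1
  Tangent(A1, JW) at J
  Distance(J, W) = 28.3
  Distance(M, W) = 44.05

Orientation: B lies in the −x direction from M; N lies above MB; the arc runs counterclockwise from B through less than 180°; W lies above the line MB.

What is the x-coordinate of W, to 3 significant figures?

-23.1

Checks: |NJ| = 8.300 ✓; ∠(NJ, JW) = 90.00° ✓; |JW| = 28.30 ✓; |MW| = 44.05 ✓.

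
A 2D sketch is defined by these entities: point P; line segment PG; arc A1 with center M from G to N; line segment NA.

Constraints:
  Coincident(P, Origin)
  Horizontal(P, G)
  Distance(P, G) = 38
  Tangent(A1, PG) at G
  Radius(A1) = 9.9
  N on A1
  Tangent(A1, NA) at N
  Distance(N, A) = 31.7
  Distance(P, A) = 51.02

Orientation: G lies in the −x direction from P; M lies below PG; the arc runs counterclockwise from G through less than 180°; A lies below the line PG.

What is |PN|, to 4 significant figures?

48.77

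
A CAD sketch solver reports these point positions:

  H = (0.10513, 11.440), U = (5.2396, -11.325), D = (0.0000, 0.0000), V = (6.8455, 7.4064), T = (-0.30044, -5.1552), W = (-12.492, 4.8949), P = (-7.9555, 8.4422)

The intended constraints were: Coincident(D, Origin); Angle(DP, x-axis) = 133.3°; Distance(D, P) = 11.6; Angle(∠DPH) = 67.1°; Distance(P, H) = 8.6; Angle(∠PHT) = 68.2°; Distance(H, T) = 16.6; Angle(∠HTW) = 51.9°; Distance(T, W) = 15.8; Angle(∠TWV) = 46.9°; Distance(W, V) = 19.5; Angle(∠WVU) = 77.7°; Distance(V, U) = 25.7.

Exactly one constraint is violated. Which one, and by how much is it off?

Distance(V, U) = 25.7 — off by 6.90.

D = (0.00, 0.00) ✓; DP at 133.3° ✓; |DP| = 11.60 ✓; ∠DPH = 67.10° ✓; |PH| = 8.600 ✓; ∠PHT = 68.20° ✓; |HT| = 16.60 ✓; ∠HTW = 51.90° ✓; |TW| = 15.80 ✓; ∠TWV = 46.90° ✓; |WV| = 19.50 ✓; ∠WVU = 77.70° ✓; |VU| = 18.80 ✗.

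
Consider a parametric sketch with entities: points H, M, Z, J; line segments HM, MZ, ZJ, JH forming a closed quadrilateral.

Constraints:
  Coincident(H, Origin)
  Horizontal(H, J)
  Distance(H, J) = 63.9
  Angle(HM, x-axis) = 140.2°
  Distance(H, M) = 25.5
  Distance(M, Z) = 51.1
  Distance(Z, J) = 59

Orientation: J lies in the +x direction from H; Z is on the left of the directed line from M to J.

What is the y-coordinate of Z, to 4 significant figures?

43.29

Checks: |MZ| = 51.10 ✓; |ZJ| = 59.00 ✓.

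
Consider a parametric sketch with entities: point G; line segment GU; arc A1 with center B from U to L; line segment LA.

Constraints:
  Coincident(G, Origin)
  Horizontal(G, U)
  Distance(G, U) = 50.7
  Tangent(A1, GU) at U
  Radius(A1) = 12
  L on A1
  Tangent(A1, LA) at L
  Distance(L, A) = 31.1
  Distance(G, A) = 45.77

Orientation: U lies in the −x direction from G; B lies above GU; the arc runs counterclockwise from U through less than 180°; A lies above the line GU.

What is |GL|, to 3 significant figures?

40.3

G is at the origin; G and U share the same y with |GU| = 50.7 and U on the −x side, so U = (-50.7, 0.00). Tangency of A1 to GU means the radius BU is perpendicular to GU, so B = U + (0, 12) = (-50.7, 12.0). Since BL ⟂ LA (tangency), |BA| = √(12.0² + 31.1²) = 33.3 regardless of where L sits on A1. So A lies on both circle(G, 45.77) and circle(B, 33.3); the above-GU intersection is A = (-27.9, 36.3). L is the foot of the tangent from A: L = (-39.6, 7.48).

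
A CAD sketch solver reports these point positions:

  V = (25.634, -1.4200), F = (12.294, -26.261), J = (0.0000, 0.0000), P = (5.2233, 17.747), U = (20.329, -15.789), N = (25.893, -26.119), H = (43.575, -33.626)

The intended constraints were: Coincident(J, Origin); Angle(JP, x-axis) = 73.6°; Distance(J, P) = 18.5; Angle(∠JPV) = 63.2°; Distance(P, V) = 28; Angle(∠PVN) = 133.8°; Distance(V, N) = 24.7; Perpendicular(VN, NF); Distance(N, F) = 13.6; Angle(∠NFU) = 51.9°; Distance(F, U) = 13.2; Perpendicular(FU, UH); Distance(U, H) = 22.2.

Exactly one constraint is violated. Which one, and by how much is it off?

Distance(U, H) = 22.2 — off by 7.10.

J = (0.00, 0.00) ✓; JP at 73.60° ✓; |JP| = 18.50 ✓; ∠JPV = 63.20° ✓; |PV| = 28.00 ✓; ∠PVN = 133.8° ✓; |VN| = 24.70 ✓; ∠(VN, NF) = 90.00° ✓; |NF| = 13.60 ✓; ∠NFU = 51.90° ✓; |FU| = 13.20 ✓; ∠(FU, UH) = 90.00° ✓; |UH| = 29.30 ✗.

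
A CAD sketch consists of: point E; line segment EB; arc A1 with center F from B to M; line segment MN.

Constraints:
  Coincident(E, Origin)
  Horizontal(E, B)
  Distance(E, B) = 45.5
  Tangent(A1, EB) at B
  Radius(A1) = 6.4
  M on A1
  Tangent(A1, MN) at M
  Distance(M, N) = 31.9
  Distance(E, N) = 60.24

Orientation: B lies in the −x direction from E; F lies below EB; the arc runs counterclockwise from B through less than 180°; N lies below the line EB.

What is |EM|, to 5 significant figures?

52.343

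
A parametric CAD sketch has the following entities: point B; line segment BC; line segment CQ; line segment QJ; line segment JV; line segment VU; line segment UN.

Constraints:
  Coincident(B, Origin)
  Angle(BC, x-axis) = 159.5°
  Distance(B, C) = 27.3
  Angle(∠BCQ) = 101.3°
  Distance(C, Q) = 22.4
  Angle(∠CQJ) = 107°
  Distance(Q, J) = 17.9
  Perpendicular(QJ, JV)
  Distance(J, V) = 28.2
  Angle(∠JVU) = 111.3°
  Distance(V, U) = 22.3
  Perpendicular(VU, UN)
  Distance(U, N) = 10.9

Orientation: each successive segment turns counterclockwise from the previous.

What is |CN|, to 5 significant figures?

4.7326

B is at the origin; BC runs at 159.5° with length 27.3, so C = (-25.571, 9.5607). ∠BCQ = 101.3° gives CQ at -121.80° from the x-axis; with |CQ| = 22.4, Q = (-37.375, -9.4769). ∠CQJ = 107.0° gives QJ at -48.800° from the x-axis; with |QJ| = 17.9, J = (-25.584, -22.945). The perpendicularity gives JV at right angles to QJ, so JV runs at 41.200°; with |JV| = 28.2, V = (-4.3663, -4.3701). ∠JVU = 111.3° gives VU at 109.90° from the x-axis; with |VU| = 22.3, U = (-11.957, 16.598). VU ⟂ UN, so UN runs at -160.10°; with |UN| = 10.9, N = (-22.206, 12.888). Then |CN| = |N − C| = 4.7326.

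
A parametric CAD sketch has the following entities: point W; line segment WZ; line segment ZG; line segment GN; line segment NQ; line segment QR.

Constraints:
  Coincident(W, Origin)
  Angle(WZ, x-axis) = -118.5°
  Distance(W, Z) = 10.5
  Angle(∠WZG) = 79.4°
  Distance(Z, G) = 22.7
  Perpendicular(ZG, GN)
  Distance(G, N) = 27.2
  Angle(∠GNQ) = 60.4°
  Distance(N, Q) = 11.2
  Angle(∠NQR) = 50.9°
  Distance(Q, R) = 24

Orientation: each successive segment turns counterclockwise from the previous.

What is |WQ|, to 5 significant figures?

15.825

ZG ⟂ GN, so GN runs at 72.100°; with |GN| = 27.2, N = (24.951, 9.6788). ∠GNQ = 60.4° gives NQ at -168.30° from the x-axis; with |NQ| = 11.2, Q = (13.984, 7.4076). Then |WQ| = |Q − W| = 15.825.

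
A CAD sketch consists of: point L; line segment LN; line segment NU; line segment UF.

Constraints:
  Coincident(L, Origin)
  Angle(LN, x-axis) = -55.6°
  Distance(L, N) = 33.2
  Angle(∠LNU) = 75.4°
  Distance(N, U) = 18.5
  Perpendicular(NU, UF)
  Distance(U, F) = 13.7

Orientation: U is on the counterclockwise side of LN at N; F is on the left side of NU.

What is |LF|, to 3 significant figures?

21.0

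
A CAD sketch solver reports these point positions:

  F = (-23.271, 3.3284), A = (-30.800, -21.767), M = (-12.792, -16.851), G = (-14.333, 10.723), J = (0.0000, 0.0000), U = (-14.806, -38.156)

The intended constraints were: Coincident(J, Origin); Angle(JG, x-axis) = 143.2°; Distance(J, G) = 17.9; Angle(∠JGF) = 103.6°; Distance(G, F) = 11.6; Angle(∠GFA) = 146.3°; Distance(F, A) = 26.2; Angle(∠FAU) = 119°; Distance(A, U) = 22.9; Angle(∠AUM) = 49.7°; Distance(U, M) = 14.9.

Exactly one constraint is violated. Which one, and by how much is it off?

Distance(U, M) = 14.9 — off by 6.50.

J = (0.00, 0.00) ✓; JG at 143.2° ✓; |JG| = 17.90 ✓; ∠JGF = 103.6° ✓; |GF| = 11.60 ✓; ∠GFA = 146.3° ✓; |FA| = 26.20 ✓; ∠FAU = 119.0° ✓; |AU| = 22.90 ✓; ∠AUM = 49.70° ✓; |UM| = 21.40 ✗.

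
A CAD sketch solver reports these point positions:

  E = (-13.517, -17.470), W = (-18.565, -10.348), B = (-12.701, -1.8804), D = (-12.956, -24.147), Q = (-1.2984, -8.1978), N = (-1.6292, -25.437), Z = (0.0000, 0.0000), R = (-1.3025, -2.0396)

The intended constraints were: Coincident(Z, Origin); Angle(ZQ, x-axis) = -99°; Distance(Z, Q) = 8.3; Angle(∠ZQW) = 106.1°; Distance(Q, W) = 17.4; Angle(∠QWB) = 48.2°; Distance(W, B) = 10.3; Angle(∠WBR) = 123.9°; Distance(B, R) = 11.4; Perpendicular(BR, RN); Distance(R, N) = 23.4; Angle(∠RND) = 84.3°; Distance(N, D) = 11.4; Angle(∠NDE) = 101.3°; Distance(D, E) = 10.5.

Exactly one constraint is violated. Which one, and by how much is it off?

Distance(D, E) = 10.5 — off by 3.80.

Z = (0.00, 0.00) ✓; ZQ at -99.00° ✓; |ZQ| = 8.300 ✓; ∠ZQW = 106.1° ✓; |QW| = 17.40 ✓; ∠QWB = 48.20° ✓; |WB| = 10.30 ✓; ∠WBR = 123.9° ✓; |BR| = 11.40 ✓; ∠(BR, RN) = 90.00° ✓; |RN| = 23.40 ✓; ∠RND = 84.30° ✓; |ND| = 11.40 ✓; ∠NDE = 101.3° ✓; |DE| = 6.701 ✗.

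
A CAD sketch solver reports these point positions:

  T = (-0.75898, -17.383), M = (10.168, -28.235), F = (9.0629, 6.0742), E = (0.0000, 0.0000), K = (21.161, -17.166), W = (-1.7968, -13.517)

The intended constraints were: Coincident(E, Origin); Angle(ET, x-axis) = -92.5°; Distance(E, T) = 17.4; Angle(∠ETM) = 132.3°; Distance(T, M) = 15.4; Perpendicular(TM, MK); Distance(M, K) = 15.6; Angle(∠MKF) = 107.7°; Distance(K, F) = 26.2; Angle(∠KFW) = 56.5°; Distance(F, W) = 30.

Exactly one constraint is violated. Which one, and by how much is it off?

Distance(F, W) = 30 — off by 7.60.

E = (0.00, 0.00) ✓; ET at -92.50° ✓; |ET| = 17.40 ✓; ∠ETM = 132.3° ✓; |TM| = 15.40 ✓; ∠(TM, MK) = 90.00° ✓; |MK| = 15.60 ✓; ∠MKF = 107.7° ✓; |KF| = 26.20 ✓; ∠KFW = 56.50° ✓; |FW| = 22.40 ✗.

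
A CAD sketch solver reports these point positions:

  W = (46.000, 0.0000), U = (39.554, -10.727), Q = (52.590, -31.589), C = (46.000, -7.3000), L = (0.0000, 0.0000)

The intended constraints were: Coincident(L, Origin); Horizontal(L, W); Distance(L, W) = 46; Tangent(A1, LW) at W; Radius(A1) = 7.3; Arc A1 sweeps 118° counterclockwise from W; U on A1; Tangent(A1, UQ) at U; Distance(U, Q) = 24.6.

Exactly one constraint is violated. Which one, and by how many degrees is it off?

Tangent(A1, UQ) at U — off by 4.00°.

L = (0.00, 0.00) ✓; L.y = 0.00, W.y = 0.00 ✓; |LW| = 46.00 ✓; ∠(CW, WL) = 90.00° ✓; |CW| = 7.300 ✓; bearing(C→U) − bearing(C→W) = 118.0° ✓; |CU| = 7.300 ✓; ∠(CU, UQ) = 86.00° ✗; |UQ| = 24.60 ✓.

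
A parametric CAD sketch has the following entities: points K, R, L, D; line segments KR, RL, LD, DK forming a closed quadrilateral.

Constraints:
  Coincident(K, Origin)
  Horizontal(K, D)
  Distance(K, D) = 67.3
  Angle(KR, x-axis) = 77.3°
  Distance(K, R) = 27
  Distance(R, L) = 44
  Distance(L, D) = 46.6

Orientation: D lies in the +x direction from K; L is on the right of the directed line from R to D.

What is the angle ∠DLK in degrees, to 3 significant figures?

130°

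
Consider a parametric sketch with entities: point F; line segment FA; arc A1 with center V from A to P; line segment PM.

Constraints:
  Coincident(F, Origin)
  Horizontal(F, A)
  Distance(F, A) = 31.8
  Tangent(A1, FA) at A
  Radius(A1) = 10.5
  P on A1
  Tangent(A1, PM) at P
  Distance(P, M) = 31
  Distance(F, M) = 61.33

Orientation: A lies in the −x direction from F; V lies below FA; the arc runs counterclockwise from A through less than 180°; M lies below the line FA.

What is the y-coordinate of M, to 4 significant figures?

-39.55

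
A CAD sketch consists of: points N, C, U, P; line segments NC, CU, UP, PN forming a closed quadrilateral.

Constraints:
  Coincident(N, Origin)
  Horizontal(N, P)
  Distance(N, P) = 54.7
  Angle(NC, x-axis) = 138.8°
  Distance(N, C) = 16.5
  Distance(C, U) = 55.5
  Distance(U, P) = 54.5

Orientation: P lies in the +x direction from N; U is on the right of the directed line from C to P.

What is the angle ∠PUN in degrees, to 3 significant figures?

68.6°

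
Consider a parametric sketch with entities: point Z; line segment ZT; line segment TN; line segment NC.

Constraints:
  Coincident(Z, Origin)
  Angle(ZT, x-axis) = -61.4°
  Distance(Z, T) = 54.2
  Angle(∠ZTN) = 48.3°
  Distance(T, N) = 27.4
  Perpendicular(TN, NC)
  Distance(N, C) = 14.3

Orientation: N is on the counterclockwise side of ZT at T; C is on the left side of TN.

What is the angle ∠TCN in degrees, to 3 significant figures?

62.4°

Z is at the origin; ZT runs at -61.4° with length 54.2, so T = 54.2·(cos -61.4°, sin -61.4°) = (25.9, -47.6). ∠ZTN = 48.3°, so TN runs at -61.4° + (180° − 48.3°) = 70.3° from the x-axis; with |TN| = 27.4, N = T + 27.4·(cos 70.3°, sin 70.3°) = (35.2, -21.8). TN ⟂ NC; with |NC| = 14.3 on the left of TN, C = N + 14.3·(-0.941, 0.337) = (21.7, -17.0). Then cos ∠TCN = CT·CN / (|CT||CN|), giving 62.4°.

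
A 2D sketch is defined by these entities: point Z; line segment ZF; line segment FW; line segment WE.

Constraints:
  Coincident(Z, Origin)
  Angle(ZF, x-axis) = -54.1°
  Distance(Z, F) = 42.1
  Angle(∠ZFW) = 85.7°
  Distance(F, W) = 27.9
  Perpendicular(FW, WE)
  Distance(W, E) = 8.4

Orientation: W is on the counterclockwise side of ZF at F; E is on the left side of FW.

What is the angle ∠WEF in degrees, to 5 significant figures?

73.244°

∠ZFW = 85.7°, so FW runs at -54.1° + (180° − 85.7°) = 40.200° from the x-axis; with |FW| = 27.9, W = F + 27.9·(cos 40.200°, sin 40.200°) = (45.996, -16.094). FW ⟂ WE; with |WE| = 8.4 on the left of FW, E = W + 8.4·(-0.64546, 0.76380) = (40.574, -9.6786). Then cos ∠WEF = EW·EF / (|EW||EF|), giving 73.244°.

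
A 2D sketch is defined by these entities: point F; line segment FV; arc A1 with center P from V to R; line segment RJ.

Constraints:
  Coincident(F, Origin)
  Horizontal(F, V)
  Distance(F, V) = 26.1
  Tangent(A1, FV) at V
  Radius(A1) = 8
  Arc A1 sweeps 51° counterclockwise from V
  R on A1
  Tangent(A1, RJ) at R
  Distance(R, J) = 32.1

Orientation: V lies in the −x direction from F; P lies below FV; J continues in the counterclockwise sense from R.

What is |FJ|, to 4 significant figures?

59.47

On A1, V sits at bearing 90° from P; a 51° counterclockwise sweep puts R at bearing 141°, so R = P + 8.0·(cos 141°, sin 141°) = (-32.32, -2.965). The tangent condition forces PR to be normal to RJ, so RJ runs along (−sin 141°, cos 141°); with |RJ| = 32.1, J = (-52.52, -27.91). Then |FJ| = |J − F| = 59.47.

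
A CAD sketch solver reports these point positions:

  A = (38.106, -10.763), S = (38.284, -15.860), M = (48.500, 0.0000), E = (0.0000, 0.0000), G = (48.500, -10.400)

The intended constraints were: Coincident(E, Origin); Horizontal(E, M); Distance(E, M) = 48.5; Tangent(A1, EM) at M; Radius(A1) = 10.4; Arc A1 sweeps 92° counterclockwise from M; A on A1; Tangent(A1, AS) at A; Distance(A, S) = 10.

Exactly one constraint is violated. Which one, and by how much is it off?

Distance(A, S) = 10 — off by 4.90.

E = (0.00, 0.00) ✓; E.y = 0.00, M.y = 0.00 ✓; |EM| = 48.50 ✓; ∠(GM, ME) = 90.00° ✓; |GM| = 10.40 ✓; bearing(G→A) − bearing(G→M) = 92.00° ✓; |GA| = 10.40 ✓; ∠(GA, AS) = 90.00° ✓; |AS| = 5.100 ✗.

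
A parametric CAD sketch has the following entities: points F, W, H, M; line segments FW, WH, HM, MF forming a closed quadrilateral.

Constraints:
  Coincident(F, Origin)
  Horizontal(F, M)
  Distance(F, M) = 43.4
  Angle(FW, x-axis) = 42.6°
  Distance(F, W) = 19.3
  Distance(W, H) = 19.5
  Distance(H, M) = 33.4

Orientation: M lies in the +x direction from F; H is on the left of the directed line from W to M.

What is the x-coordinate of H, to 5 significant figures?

26.061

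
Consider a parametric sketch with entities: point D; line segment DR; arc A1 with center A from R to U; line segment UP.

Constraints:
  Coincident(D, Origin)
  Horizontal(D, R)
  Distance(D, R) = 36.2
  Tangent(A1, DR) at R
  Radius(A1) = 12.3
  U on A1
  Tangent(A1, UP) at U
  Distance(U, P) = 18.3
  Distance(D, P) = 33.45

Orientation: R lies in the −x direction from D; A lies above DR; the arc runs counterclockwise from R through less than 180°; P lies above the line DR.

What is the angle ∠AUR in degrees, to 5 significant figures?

52.156°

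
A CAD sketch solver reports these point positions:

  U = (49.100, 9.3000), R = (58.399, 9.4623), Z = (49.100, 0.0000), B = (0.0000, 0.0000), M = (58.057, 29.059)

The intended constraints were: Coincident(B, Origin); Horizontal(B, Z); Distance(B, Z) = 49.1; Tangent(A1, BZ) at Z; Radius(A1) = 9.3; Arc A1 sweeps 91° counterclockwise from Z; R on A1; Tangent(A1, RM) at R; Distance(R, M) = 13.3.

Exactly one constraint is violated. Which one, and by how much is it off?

Distance(R, M) = 13.3 — off by 6.30.

B = (0.00, 0.00) ✓; B.y = 0.00, Z.y = 0.00 ✓; |BZ| = 49.10 ✓; ∠(UZ, ZB) = 90.00° ✓; |UZ| = 9.300 ✓; bearing(U→R) − bearing(U→Z) = 91.00° ✓; |UR| = 9.300 ✓; ∠(UR, RM) = 90.00° ✓; |RM| = 19.60 ✗.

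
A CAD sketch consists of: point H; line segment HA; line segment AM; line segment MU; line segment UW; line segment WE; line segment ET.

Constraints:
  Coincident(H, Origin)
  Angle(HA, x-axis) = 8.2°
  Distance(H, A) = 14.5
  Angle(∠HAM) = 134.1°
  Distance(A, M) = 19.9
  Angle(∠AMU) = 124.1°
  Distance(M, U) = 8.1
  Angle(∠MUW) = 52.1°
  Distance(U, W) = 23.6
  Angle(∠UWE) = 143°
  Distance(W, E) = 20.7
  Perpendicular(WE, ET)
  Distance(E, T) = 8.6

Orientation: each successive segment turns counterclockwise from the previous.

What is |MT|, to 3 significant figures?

32.7

H is at the origin; HA runs at 8.2° with length 14.5, so A = (14.4, 2.07). ∠HAM = 134.1° gives AM at 54.1° from the x-axis; with |AM| = 19.9, M = (26.0, 18.2). ∠AMU = 124.1° gives MU at 110° from the x-axis; with |MU| = 8.1, U = (23.3, 25.8). ∠MUW = 52.1° gives UW at -122° from the x-axis; with |UW| = 23.6, W = (10.7, 5.81). ∠UWE = 143.0° gives WE at -85.1° from the x-axis; with |WE| = 20.7, E = (12.5, -14.8). WE is perpendicular to ET, so ET runs at 4.90°; with |ET| = 8.6, T = (21.0, -14.1). Then |MT| = |T − M| = 32.7.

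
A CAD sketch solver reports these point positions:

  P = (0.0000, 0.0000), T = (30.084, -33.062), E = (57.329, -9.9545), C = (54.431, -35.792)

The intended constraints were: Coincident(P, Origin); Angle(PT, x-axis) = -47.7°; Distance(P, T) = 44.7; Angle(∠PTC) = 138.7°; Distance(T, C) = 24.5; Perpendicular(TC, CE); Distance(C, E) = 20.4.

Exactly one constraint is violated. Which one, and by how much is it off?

Distance(C, E) = 20.4 — off by 5.60.

P = (0.00, 0.00) ✓; PT at -47.70° ✓; |PT| = 44.70 ✓; ∠PTC = 138.7° ✓; |TC| = 24.50 ✓; ∠(TC, CE) = 90.00° ✓; |CE| = 26.00 ✗.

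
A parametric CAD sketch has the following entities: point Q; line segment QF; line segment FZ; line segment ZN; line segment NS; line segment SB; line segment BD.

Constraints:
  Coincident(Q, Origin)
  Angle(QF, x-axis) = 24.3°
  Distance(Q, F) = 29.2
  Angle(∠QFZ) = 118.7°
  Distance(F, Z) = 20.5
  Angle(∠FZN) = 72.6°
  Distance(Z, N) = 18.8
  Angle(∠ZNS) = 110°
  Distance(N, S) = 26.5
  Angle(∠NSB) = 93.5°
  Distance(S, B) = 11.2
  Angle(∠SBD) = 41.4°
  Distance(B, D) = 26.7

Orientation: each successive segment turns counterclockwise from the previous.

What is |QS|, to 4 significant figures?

6.911

Q is at the origin; QF runs at 24.3° with length 29.2, so F = (26.61, 12.02). ∠QFZ = 118.7° gives FZ at 85.60° from the x-axis; with |FZ| = 20.5, Z = (28.19, 32.46). ∠FZN = 72.6° gives ZN at -167.0° from the x-axis; with |ZN| = 18.8, N = (9.868, 28.23). ∠ZNS = 110.0° gives NS at -97.00° from the x-axis; with |NS| = 26.5, S = (6.638, 1.924). Then |QS| = |S − Q| = 6.911.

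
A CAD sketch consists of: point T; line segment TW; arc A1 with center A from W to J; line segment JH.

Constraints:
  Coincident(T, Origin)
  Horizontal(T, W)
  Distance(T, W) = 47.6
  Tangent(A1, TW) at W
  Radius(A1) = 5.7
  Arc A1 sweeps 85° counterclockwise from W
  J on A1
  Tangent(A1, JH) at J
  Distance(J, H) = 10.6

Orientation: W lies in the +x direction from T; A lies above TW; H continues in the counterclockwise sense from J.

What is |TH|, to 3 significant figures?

56.4

T is at the origin; TW is horizontal with |TW| = 47.6 and W on the +x side, so W = (47.6, 0.00). The tangent condition forces AW to be normal to TW, so A = W + (0, 5.7) = (47.6, 5.70). On A1, W sits at bearing -90° from A; an 85° counterclockwise sweep puts J at bearing -5°, so J = A + 5.7·(cos -5°, sin -5°) = (53.3, 5.20). Tangency of A1 to JH means the radius AJ is perpendicular to JH, so JH runs along (−sin -5°, cos -5°); with |JH| = 10.6, H = (54.2, 15.8). Then |TH| = |H − T| = 56.4.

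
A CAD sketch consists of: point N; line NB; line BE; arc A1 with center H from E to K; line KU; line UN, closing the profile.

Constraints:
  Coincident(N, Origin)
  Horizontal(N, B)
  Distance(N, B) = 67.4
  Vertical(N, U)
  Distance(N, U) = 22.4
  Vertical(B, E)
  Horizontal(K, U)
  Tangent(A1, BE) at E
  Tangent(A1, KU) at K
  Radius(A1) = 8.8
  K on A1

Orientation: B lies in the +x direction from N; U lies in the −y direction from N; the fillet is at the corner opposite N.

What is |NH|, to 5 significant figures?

60.157

N is at the origin; NB is horizontal with |NB| = 67.4 and B on the +x side, so B = (67.400, 0.0000). N and U share the same x with |NU| = 22.4 and U on the −y side, so U = (0.0000, -22.400). The virtual corner opposite N is at (67.400, -22.400). Tangency of A1 to BE means the radius HE is perpendicular to BE and A1 meets KU tangentially, so HK is at right angles to KU, with radius 8.8, so the center H sits 8.8 in from both sides at H = (58.600, -13.600). Then |NH| = |H − N| = 60.157.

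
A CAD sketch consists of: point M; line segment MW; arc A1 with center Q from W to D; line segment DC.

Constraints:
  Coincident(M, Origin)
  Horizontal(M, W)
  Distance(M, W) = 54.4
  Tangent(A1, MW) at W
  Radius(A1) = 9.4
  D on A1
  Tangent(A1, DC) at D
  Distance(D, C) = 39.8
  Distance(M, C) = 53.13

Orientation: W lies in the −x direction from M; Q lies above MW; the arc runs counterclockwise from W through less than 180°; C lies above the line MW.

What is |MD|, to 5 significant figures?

46.035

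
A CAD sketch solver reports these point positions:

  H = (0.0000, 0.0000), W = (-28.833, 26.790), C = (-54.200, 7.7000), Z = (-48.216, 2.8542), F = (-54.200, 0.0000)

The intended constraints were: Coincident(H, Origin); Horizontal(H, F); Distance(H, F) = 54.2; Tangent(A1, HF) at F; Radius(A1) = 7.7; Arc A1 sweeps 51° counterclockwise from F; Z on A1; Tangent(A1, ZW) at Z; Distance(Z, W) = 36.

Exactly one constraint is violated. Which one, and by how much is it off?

Distance(Z, W) = 36 — off by 5.20.

H = (0.00, 0.00) ✓; H.y = 0.00, F.y = 0.00 ✓; |HF| = 54.20 ✓; ∠(CF, FH) = 90.00° ✓; |CF| = 7.700 ✓; bearing(C→Z) − bearing(C→F) = 51.00° ✓; |CZ| = 7.700 ✓; ∠(CZ, ZW) = 90.00° ✓; |ZW| = 30.80 ✗.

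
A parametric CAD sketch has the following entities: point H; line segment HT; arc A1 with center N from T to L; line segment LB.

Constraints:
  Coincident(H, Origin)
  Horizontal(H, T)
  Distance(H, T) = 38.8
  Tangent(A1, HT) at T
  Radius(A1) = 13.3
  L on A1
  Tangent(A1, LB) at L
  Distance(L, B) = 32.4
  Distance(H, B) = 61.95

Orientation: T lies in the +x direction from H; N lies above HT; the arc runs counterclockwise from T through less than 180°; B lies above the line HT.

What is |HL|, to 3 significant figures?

54.3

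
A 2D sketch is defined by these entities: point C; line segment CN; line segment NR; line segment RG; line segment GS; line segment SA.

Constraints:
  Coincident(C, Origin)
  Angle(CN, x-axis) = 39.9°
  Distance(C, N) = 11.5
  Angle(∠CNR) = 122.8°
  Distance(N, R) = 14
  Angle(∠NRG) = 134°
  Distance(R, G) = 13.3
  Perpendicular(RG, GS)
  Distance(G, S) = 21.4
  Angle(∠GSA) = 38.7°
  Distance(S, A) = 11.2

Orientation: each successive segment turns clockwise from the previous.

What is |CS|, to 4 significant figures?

20.40

C is at the origin; CN runs at 39.9° with length 11.5, so N = (8.822, 7.377). ∠CNR = 122.8° gives NR at -17.30° from the x-axis; with |NR| = 14.0, R = (22.19, 3.213). ∠NRG = 134.0° gives RG at -63.30° from the x-axis; with |RG| = 13.3, G = (28.16, -8.668). The perpendicularity gives GS at right angles to RG, so GS runs at -153.3°; with |GS| = 21.4, S = (9.047, -18.28). Then |CS| = |S − C| = 20.40.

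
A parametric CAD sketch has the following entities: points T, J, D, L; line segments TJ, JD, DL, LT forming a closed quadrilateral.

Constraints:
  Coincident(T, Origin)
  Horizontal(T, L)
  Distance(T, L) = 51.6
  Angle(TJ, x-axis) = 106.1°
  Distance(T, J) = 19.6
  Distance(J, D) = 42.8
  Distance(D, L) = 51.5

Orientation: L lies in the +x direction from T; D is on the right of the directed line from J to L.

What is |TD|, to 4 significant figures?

23.21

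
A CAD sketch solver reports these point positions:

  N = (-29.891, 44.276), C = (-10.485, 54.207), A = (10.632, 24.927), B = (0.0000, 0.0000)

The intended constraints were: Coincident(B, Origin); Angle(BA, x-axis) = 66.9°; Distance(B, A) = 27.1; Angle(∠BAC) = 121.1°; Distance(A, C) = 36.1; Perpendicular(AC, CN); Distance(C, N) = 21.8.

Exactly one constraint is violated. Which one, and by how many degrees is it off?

Perpendicular(AC, CN) — off by 8.70°.

B = (0.00, 0.00) ✓; BA at 66.90° ✓; |BA| = 27.10 ✓; ∠BAC = 121.1° ✓; |AC| = 36.10 ✓; ∠(AC, CN) = 81.30° ✗; |CN| = 21.80 ✓.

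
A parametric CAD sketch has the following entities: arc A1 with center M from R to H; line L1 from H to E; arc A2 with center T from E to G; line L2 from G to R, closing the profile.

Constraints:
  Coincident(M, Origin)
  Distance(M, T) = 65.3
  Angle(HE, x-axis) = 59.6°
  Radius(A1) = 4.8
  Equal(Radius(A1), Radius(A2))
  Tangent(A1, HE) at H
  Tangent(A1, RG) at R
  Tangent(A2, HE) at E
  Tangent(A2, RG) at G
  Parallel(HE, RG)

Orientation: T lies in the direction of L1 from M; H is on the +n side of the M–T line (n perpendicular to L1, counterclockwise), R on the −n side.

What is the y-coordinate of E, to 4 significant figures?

58.75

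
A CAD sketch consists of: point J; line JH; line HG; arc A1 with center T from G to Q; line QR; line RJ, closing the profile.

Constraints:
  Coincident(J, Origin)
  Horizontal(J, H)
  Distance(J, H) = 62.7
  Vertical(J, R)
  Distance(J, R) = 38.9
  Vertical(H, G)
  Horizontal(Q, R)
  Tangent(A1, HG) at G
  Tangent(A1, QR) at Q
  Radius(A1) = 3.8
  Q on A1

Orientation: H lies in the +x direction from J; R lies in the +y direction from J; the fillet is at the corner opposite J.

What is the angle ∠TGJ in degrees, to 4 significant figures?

29.24°

J is at the origin; J and H share the same y with |JH| = 62.7 and H on the +x side, so H = (62.70, 0.000). JR is vertical with |JR| = 38.9 and R on the +y side, so R = (0.000, 38.90). The virtual corner opposite J is at (62.70, 38.90). A1 meets HG tangentially, so TG is at right angles to HG and since A1 is tangent to QR there, TQ ⟂ QR, with radius 3.8, so the center T sits 3.8 in from both sides at T = (58.90, 35.10). That places the tangent points at G = (62.70, 35.10) on HG and Q = (58.90, 38.90) on QR. Then cos ∠TGJ = GT·GJ / (|GT||GJ|), giving 29.24°.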